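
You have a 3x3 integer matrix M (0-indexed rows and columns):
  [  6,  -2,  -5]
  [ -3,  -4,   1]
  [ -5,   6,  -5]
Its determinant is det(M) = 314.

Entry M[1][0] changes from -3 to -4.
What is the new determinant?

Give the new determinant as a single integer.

det is linear in row 1: changing M[1][0] by delta changes det by delta * cofactor(1,0).
Cofactor C_10 = (-1)^(1+0) * minor(1,0) = -40
Entry delta = -4 - -3 = -1
Det delta = -1 * -40 = 40
New det = 314 + 40 = 354

Answer: 354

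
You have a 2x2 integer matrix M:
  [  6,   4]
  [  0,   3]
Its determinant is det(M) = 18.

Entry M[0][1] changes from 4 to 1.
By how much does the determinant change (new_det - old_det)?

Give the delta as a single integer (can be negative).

Answer: 0

Derivation:
Cofactor C_01 = 0
Entry delta = 1 - 4 = -3
Det delta = entry_delta * cofactor = -3 * 0 = 0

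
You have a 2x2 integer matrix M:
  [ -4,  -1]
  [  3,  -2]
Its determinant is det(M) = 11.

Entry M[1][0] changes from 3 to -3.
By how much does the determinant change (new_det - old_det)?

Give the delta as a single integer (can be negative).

Answer: -6

Derivation:
Cofactor C_10 = 1
Entry delta = -3 - 3 = -6
Det delta = entry_delta * cofactor = -6 * 1 = -6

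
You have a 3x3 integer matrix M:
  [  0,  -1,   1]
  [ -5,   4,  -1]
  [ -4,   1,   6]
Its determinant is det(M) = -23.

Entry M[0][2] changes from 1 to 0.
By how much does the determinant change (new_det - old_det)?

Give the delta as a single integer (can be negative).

Answer: -11

Derivation:
Cofactor C_02 = 11
Entry delta = 0 - 1 = -1
Det delta = entry_delta * cofactor = -1 * 11 = -11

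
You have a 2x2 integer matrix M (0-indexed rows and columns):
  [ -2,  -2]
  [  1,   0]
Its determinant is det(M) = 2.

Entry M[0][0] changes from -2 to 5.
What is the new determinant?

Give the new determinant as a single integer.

det is linear in row 0: changing M[0][0] by delta changes det by delta * cofactor(0,0).
Cofactor C_00 = (-1)^(0+0) * minor(0,0) = 0
Entry delta = 5 - -2 = 7
Det delta = 7 * 0 = 0
New det = 2 + 0 = 2

Answer: 2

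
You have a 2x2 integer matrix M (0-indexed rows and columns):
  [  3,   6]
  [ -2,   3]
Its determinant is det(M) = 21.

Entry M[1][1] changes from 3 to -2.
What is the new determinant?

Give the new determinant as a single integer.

Answer: 6

Derivation:
det is linear in row 1: changing M[1][1] by delta changes det by delta * cofactor(1,1).
Cofactor C_11 = (-1)^(1+1) * minor(1,1) = 3
Entry delta = -2 - 3 = -5
Det delta = -5 * 3 = -15
New det = 21 + -15 = 6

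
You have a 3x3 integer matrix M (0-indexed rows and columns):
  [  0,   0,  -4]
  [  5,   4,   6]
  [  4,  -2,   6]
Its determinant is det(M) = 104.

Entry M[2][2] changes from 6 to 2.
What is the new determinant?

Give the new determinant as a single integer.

Answer: 104

Derivation:
det is linear in row 2: changing M[2][2] by delta changes det by delta * cofactor(2,2).
Cofactor C_22 = (-1)^(2+2) * minor(2,2) = 0
Entry delta = 2 - 6 = -4
Det delta = -4 * 0 = 0
New det = 104 + 0 = 104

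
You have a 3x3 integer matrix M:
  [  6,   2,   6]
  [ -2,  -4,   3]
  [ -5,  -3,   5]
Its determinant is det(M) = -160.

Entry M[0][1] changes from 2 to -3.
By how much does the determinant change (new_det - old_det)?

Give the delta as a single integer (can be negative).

Answer: 25

Derivation:
Cofactor C_01 = -5
Entry delta = -3 - 2 = -5
Det delta = entry_delta * cofactor = -5 * -5 = 25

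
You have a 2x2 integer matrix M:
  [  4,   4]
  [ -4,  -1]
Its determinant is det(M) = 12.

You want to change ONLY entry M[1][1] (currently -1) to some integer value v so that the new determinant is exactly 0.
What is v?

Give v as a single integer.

det is linear in entry M[1][1]: det = old_det + (v - -1) * C_11
Cofactor C_11 = 4
Want det = 0: 12 + (v - -1) * 4 = 0
  (v - -1) = -12 / 4 = -3
  v = -1 + (-3) = -4

Answer: -4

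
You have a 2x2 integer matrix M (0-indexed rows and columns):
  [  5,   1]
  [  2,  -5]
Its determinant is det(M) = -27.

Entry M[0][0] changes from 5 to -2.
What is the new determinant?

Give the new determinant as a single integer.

Answer: 8

Derivation:
det is linear in row 0: changing M[0][0] by delta changes det by delta * cofactor(0,0).
Cofactor C_00 = (-1)^(0+0) * minor(0,0) = -5
Entry delta = -2 - 5 = -7
Det delta = -7 * -5 = 35
New det = -27 + 35 = 8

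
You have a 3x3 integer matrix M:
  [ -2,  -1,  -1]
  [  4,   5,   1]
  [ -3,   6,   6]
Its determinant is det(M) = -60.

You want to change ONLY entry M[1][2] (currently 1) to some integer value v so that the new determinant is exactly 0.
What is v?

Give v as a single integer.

det is linear in entry M[1][2]: det = old_det + (v - 1) * C_12
Cofactor C_12 = 15
Want det = 0: -60 + (v - 1) * 15 = 0
  (v - 1) = 60 / 15 = 4
  v = 1 + (4) = 5

Answer: 5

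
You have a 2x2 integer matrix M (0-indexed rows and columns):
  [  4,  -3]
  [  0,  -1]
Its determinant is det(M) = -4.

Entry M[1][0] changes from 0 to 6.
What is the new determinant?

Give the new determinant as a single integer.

Answer: 14

Derivation:
det is linear in row 1: changing M[1][0] by delta changes det by delta * cofactor(1,0).
Cofactor C_10 = (-1)^(1+0) * minor(1,0) = 3
Entry delta = 6 - 0 = 6
Det delta = 6 * 3 = 18
New det = -4 + 18 = 14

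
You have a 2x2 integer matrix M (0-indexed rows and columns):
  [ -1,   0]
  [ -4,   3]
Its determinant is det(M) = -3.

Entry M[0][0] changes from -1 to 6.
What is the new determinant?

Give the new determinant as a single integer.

det is linear in row 0: changing M[0][0] by delta changes det by delta * cofactor(0,0).
Cofactor C_00 = (-1)^(0+0) * minor(0,0) = 3
Entry delta = 6 - -1 = 7
Det delta = 7 * 3 = 21
New det = -3 + 21 = 18

Answer: 18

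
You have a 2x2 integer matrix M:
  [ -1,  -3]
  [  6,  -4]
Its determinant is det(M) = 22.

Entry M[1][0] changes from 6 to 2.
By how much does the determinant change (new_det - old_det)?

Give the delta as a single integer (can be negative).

Cofactor C_10 = 3
Entry delta = 2 - 6 = -4
Det delta = entry_delta * cofactor = -4 * 3 = -12

Answer: -12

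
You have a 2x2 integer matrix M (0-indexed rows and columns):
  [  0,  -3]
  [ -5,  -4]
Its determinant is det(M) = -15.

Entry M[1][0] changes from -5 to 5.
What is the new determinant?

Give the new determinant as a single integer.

Answer: 15

Derivation:
det is linear in row 1: changing M[1][0] by delta changes det by delta * cofactor(1,0).
Cofactor C_10 = (-1)^(1+0) * minor(1,0) = 3
Entry delta = 5 - -5 = 10
Det delta = 10 * 3 = 30
New det = -15 + 30 = 15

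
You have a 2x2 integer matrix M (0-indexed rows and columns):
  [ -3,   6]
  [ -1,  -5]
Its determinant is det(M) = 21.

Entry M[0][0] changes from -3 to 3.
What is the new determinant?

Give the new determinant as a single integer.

Answer: -9

Derivation:
det is linear in row 0: changing M[0][0] by delta changes det by delta * cofactor(0,0).
Cofactor C_00 = (-1)^(0+0) * minor(0,0) = -5
Entry delta = 3 - -3 = 6
Det delta = 6 * -5 = -30
New det = 21 + -30 = -9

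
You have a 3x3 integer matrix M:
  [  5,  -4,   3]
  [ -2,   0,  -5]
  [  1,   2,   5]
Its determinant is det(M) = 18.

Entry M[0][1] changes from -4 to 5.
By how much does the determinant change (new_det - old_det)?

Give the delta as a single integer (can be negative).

Cofactor C_01 = 5
Entry delta = 5 - -4 = 9
Det delta = entry_delta * cofactor = 9 * 5 = 45

Answer: 45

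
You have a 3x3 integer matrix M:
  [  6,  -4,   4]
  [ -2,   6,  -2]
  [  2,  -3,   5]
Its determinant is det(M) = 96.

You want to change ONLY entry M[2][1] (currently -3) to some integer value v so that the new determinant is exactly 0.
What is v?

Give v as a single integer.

det is linear in entry M[2][1]: det = old_det + (v - -3) * C_21
Cofactor C_21 = 4
Want det = 0: 96 + (v - -3) * 4 = 0
  (v - -3) = -96 / 4 = -24
  v = -3 + (-24) = -27

Answer: -27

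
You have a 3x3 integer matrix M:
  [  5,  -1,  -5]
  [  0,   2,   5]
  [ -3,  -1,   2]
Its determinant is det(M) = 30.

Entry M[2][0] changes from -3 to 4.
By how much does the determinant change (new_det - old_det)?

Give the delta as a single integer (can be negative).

Cofactor C_20 = 5
Entry delta = 4 - -3 = 7
Det delta = entry_delta * cofactor = 7 * 5 = 35

Answer: 35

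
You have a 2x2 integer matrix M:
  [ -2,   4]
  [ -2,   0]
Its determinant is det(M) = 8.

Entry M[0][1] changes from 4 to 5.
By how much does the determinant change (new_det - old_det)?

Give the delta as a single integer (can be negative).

Cofactor C_01 = 2
Entry delta = 5 - 4 = 1
Det delta = entry_delta * cofactor = 1 * 2 = 2

Answer: 2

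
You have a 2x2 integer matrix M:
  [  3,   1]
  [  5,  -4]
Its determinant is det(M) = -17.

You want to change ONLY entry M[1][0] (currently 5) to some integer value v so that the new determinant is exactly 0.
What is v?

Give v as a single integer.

Answer: -12

Derivation:
det is linear in entry M[1][0]: det = old_det + (v - 5) * C_10
Cofactor C_10 = -1
Want det = 0: -17 + (v - 5) * -1 = 0
  (v - 5) = 17 / -1 = -17
  v = 5 + (-17) = -12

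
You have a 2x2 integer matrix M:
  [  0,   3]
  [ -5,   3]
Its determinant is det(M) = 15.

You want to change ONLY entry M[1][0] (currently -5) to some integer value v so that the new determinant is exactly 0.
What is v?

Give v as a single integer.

Answer: 0

Derivation:
det is linear in entry M[1][0]: det = old_det + (v - -5) * C_10
Cofactor C_10 = -3
Want det = 0: 15 + (v - -5) * -3 = 0
  (v - -5) = -15 / -3 = 5
  v = -5 + (5) = 0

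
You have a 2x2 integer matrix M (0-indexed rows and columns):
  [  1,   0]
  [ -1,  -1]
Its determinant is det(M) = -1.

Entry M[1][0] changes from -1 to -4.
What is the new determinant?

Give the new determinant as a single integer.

det is linear in row 1: changing M[1][0] by delta changes det by delta * cofactor(1,0).
Cofactor C_10 = (-1)^(1+0) * minor(1,0) = 0
Entry delta = -4 - -1 = -3
Det delta = -3 * 0 = 0
New det = -1 + 0 = -1

Answer: -1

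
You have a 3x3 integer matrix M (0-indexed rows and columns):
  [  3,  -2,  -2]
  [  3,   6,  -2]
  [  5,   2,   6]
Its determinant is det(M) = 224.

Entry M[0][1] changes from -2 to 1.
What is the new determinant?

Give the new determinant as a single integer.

det is linear in row 0: changing M[0][1] by delta changes det by delta * cofactor(0,1).
Cofactor C_01 = (-1)^(0+1) * minor(0,1) = -28
Entry delta = 1 - -2 = 3
Det delta = 3 * -28 = -84
New det = 224 + -84 = 140

Answer: 140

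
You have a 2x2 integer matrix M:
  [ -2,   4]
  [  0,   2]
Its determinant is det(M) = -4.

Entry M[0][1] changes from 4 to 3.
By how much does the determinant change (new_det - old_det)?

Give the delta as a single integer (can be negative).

Answer: 0

Derivation:
Cofactor C_01 = 0
Entry delta = 3 - 4 = -1
Det delta = entry_delta * cofactor = -1 * 0 = 0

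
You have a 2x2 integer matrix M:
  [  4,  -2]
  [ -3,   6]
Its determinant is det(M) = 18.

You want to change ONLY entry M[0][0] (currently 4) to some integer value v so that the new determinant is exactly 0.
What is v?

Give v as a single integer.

det is linear in entry M[0][0]: det = old_det + (v - 4) * C_00
Cofactor C_00 = 6
Want det = 0: 18 + (v - 4) * 6 = 0
  (v - 4) = -18 / 6 = -3
  v = 4 + (-3) = 1

Answer: 1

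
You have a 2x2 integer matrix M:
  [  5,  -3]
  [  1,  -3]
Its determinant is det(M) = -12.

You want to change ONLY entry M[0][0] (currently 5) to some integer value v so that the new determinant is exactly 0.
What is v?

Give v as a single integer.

Answer: 1

Derivation:
det is linear in entry M[0][0]: det = old_det + (v - 5) * C_00
Cofactor C_00 = -3
Want det = 0: -12 + (v - 5) * -3 = 0
  (v - 5) = 12 / -3 = -4
  v = 5 + (-4) = 1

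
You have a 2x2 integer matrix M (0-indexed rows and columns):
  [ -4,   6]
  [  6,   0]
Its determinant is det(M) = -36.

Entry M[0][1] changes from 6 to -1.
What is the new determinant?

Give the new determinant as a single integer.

Answer: 6

Derivation:
det is linear in row 0: changing M[0][1] by delta changes det by delta * cofactor(0,1).
Cofactor C_01 = (-1)^(0+1) * minor(0,1) = -6
Entry delta = -1 - 6 = -7
Det delta = -7 * -6 = 42
New det = -36 + 42 = 6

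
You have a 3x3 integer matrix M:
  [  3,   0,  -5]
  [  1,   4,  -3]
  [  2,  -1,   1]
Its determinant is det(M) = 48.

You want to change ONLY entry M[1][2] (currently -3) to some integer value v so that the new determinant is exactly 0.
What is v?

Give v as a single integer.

Answer: -19

Derivation:
det is linear in entry M[1][2]: det = old_det + (v - -3) * C_12
Cofactor C_12 = 3
Want det = 0: 48 + (v - -3) * 3 = 0
  (v - -3) = -48 / 3 = -16
  v = -3 + (-16) = -19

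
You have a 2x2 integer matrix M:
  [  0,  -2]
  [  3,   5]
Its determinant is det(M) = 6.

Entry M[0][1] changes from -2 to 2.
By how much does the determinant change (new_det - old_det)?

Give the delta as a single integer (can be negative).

Cofactor C_01 = -3
Entry delta = 2 - -2 = 4
Det delta = entry_delta * cofactor = 4 * -3 = -12

Answer: -12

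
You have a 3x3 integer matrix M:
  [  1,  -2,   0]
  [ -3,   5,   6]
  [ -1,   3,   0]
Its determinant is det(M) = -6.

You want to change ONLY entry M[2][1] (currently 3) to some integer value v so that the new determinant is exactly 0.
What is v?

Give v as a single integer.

det is linear in entry M[2][1]: det = old_det + (v - 3) * C_21
Cofactor C_21 = -6
Want det = 0: -6 + (v - 3) * -6 = 0
  (v - 3) = 6 / -6 = -1
  v = 3 + (-1) = 2

Answer: 2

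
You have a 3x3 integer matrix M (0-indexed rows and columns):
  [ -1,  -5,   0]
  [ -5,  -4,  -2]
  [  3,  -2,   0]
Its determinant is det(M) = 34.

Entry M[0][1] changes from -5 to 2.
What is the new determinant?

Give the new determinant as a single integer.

det is linear in row 0: changing M[0][1] by delta changes det by delta * cofactor(0,1).
Cofactor C_01 = (-1)^(0+1) * minor(0,1) = -6
Entry delta = 2 - -5 = 7
Det delta = 7 * -6 = -42
New det = 34 + -42 = -8

Answer: -8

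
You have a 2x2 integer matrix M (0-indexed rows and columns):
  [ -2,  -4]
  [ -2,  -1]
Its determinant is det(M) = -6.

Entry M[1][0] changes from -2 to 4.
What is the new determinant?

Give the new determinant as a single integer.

Answer: 18

Derivation:
det is linear in row 1: changing M[1][0] by delta changes det by delta * cofactor(1,0).
Cofactor C_10 = (-1)^(1+0) * minor(1,0) = 4
Entry delta = 4 - -2 = 6
Det delta = 6 * 4 = 24
New det = -6 + 24 = 18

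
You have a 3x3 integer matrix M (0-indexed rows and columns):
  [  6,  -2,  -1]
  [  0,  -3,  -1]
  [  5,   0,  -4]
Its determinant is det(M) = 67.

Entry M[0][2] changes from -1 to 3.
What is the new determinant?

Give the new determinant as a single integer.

Answer: 127

Derivation:
det is linear in row 0: changing M[0][2] by delta changes det by delta * cofactor(0,2).
Cofactor C_02 = (-1)^(0+2) * minor(0,2) = 15
Entry delta = 3 - -1 = 4
Det delta = 4 * 15 = 60
New det = 67 + 60 = 127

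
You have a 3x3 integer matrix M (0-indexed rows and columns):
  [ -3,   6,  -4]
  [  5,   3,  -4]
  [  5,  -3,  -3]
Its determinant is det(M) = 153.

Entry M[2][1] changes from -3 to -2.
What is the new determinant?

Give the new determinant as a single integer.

Answer: 121

Derivation:
det is linear in row 2: changing M[2][1] by delta changes det by delta * cofactor(2,1).
Cofactor C_21 = (-1)^(2+1) * minor(2,1) = -32
Entry delta = -2 - -3 = 1
Det delta = 1 * -32 = -32
New det = 153 + -32 = 121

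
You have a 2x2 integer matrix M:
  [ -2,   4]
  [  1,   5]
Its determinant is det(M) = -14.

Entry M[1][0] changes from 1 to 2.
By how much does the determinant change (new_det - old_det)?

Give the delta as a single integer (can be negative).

Answer: -4

Derivation:
Cofactor C_10 = -4
Entry delta = 2 - 1 = 1
Det delta = entry_delta * cofactor = 1 * -4 = -4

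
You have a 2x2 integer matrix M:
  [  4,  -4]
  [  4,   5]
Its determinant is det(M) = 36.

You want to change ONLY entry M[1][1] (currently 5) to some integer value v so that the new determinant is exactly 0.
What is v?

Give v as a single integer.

Answer: -4

Derivation:
det is linear in entry M[1][1]: det = old_det + (v - 5) * C_11
Cofactor C_11 = 4
Want det = 0: 36 + (v - 5) * 4 = 0
  (v - 5) = -36 / 4 = -9
  v = 5 + (-9) = -4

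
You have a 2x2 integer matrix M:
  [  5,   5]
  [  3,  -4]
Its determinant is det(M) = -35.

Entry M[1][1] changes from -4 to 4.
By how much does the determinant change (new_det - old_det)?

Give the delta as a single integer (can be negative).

Cofactor C_11 = 5
Entry delta = 4 - -4 = 8
Det delta = entry_delta * cofactor = 8 * 5 = 40

Answer: 40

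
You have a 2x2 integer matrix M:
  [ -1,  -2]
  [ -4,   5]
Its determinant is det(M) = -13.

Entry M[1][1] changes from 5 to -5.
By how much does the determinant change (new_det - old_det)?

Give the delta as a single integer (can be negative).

Answer: 10

Derivation:
Cofactor C_11 = -1
Entry delta = -5 - 5 = -10
Det delta = entry_delta * cofactor = -10 * -1 = 10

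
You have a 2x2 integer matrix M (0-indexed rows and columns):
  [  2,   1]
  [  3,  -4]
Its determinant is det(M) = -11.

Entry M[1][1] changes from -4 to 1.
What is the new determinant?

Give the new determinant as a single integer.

Answer: -1

Derivation:
det is linear in row 1: changing M[1][1] by delta changes det by delta * cofactor(1,1).
Cofactor C_11 = (-1)^(1+1) * minor(1,1) = 2
Entry delta = 1 - -4 = 5
Det delta = 5 * 2 = 10
New det = -11 + 10 = -1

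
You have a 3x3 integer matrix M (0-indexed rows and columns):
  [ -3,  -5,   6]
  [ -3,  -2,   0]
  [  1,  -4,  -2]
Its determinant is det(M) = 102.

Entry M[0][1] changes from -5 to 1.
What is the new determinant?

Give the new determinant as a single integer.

det is linear in row 0: changing M[0][1] by delta changes det by delta * cofactor(0,1).
Cofactor C_01 = (-1)^(0+1) * minor(0,1) = -6
Entry delta = 1 - -5 = 6
Det delta = 6 * -6 = -36
New det = 102 + -36 = 66

Answer: 66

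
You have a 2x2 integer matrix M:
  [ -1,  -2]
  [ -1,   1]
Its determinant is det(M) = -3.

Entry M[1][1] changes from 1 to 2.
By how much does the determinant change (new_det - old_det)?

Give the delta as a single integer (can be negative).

Cofactor C_11 = -1
Entry delta = 2 - 1 = 1
Det delta = entry_delta * cofactor = 1 * -1 = -1

Answer: -1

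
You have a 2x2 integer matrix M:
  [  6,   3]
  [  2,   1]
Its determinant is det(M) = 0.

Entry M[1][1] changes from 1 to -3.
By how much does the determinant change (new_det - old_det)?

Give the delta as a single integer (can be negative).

Answer: -24

Derivation:
Cofactor C_11 = 6
Entry delta = -3 - 1 = -4
Det delta = entry_delta * cofactor = -4 * 6 = -24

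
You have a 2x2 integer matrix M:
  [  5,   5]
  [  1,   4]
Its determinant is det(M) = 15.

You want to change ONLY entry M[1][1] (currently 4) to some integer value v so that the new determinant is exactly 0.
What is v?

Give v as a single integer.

Answer: 1

Derivation:
det is linear in entry M[1][1]: det = old_det + (v - 4) * C_11
Cofactor C_11 = 5
Want det = 0: 15 + (v - 4) * 5 = 0
  (v - 4) = -15 / 5 = -3
  v = 4 + (-3) = 1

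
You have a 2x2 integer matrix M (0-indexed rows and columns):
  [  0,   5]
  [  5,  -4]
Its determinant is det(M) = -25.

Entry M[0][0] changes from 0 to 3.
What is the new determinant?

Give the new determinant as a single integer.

det is linear in row 0: changing M[0][0] by delta changes det by delta * cofactor(0,0).
Cofactor C_00 = (-1)^(0+0) * minor(0,0) = -4
Entry delta = 3 - 0 = 3
Det delta = 3 * -4 = -12
New det = -25 + -12 = -37

Answer: -37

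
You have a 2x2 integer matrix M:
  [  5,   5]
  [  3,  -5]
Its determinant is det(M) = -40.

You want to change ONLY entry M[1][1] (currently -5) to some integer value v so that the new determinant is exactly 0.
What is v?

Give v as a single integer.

det is linear in entry M[1][1]: det = old_det + (v - -5) * C_11
Cofactor C_11 = 5
Want det = 0: -40 + (v - -5) * 5 = 0
  (v - -5) = 40 / 5 = 8
  v = -5 + (8) = 3

Answer: 3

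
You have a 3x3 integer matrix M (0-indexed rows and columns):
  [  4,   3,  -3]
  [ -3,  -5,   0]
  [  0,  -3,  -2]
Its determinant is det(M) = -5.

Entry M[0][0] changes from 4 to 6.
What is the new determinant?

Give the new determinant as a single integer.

Answer: 15

Derivation:
det is linear in row 0: changing M[0][0] by delta changes det by delta * cofactor(0,0).
Cofactor C_00 = (-1)^(0+0) * minor(0,0) = 10
Entry delta = 6 - 4 = 2
Det delta = 2 * 10 = 20
New det = -5 + 20 = 15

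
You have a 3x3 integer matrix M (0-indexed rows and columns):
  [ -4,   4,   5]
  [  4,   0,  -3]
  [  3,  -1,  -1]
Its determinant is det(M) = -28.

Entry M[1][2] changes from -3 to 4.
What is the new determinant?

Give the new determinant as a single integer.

det is linear in row 1: changing M[1][2] by delta changes det by delta * cofactor(1,2).
Cofactor C_12 = (-1)^(1+2) * minor(1,2) = 8
Entry delta = 4 - -3 = 7
Det delta = 7 * 8 = 56
New det = -28 + 56 = 28

Answer: 28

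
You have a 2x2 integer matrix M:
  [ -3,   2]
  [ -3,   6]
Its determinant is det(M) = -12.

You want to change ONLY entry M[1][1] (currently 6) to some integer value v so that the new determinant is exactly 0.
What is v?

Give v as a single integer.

det is linear in entry M[1][1]: det = old_det + (v - 6) * C_11
Cofactor C_11 = -3
Want det = 0: -12 + (v - 6) * -3 = 0
  (v - 6) = 12 / -3 = -4
  v = 6 + (-4) = 2

Answer: 2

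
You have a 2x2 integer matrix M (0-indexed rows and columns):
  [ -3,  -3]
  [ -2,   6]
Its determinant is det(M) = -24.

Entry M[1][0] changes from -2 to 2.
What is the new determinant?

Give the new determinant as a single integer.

Answer: -12

Derivation:
det is linear in row 1: changing M[1][0] by delta changes det by delta * cofactor(1,0).
Cofactor C_10 = (-1)^(1+0) * minor(1,0) = 3
Entry delta = 2 - -2 = 4
Det delta = 4 * 3 = 12
New det = -24 + 12 = -12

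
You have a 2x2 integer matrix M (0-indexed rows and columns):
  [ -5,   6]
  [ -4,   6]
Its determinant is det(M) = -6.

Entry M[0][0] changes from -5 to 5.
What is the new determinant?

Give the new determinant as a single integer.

det is linear in row 0: changing M[0][0] by delta changes det by delta * cofactor(0,0).
Cofactor C_00 = (-1)^(0+0) * minor(0,0) = 6
Entry delta = 5 - -5 = 10
Det delta = 10 * 6 = 60
New det = -6 + 60 = 54

Answer: 54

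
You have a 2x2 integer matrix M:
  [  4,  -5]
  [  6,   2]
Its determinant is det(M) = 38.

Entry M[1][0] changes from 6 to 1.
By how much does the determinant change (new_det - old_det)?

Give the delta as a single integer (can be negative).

Answer: -25

Derivation:
Cofactor C_10 = 5
Entry delta = 1 - 6 = -5
Det delta = entry_delta * cofactor = -5 * 5 = -25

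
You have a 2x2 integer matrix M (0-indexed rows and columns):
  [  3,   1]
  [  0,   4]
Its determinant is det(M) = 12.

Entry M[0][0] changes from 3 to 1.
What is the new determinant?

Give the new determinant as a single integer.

det is linear in row 0: changing M[0][0] by delta changes det by delta * cofactor(0,0).
Cofactor C_00 = (-1)^(0+0) * minor(0,0) = 4
Entry delta = 1 - 3 = -2
Det delta = -2 * 4 = -8
New det = 12 + -8 = 4

Answer: 4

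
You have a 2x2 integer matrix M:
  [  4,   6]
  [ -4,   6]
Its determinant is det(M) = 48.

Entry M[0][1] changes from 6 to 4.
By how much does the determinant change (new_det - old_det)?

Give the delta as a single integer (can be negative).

Cofactor C_01 = 4
Entry delta = 4 - 6 = -2
Det delta = entry_delta * cofactor = -2 * 4 = -8

Answer: -8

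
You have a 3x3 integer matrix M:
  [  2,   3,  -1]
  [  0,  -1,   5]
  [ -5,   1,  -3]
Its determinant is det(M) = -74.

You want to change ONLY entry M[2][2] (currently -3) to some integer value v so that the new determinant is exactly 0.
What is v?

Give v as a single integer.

Answer: -40

Derivation:
det is linear in entry M[2][2]: det = old_det + (v - -3) * C_22
Cofactor C_22 = -2
Want det = 0: -74 + (v - -3) * -2 = 0
  (v - -3) = 74 / -2 = -37
  v = -3 + (-37) = -40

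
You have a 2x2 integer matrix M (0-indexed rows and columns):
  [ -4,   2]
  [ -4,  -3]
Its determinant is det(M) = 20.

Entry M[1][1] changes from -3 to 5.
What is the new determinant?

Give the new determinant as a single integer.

Answer: -12

Derivation:
det is linear in row 1: changing M[1][1] by delta changes det by delta * cofactor(1,1).
Cofactor C_11 = (-1)^(1+1) * minor(1,1) = -4
Entry delta = 5 - -3 = 8
Det delta = 8 * -4 = -32
New det = 20 + -32 = -12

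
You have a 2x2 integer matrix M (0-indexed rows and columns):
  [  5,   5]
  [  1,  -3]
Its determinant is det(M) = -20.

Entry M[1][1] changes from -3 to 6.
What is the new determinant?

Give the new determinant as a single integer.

det is linear in row 1: changing M[1][1] by delta changes det by delta * cofactor(1,1).
Cofactor C_11 = (-1)^(1+1) * minor(1,1) = 5
Entry delta = 6 - -3 = 9
Det delta = 9 * 5 = 45
New det = -20 + 45 = 25

Answer: 25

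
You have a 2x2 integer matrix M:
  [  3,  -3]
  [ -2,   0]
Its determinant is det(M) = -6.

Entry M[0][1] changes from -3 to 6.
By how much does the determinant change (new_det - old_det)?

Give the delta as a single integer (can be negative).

Answer: 18

Derivation:
Cofactor C_01 = 2
Entry delta = 6 - -3 = 9
Det delta = entry_delta * cofactor = 9 * 2 = 18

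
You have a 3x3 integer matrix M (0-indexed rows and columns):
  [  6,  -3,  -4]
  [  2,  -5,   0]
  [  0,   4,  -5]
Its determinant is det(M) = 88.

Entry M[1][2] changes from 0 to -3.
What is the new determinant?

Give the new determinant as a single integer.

det is linear in row 1: changing M[1][2] by delta changes det by delta * cofactor(1,2).
Cofactor C_12 = (-1)^(1+2) * minor(1,2) = -24
Entry delta = -3 - 0 = -3
Det delta = -3 * -24 = 72
New det = 88 + 72 = 160

Answer: 160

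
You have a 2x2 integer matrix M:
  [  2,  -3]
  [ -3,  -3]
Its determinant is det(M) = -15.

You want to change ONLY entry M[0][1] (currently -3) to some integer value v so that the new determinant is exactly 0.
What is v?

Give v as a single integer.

det is linear in entry M[0][1]: det = old_det + (v - -3) * C_01
Cofactor C_01 = 3
Want det = 0: -15 + (v - -3) * 3 = 0
  (v - -3) = 15 / 3 = 5
  v = -3 + (5) = 2

Answer: 2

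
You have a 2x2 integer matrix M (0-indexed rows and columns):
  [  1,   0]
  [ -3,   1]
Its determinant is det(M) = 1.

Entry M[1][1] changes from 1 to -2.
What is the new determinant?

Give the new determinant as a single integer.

det is linear in row 1: changing M[1][1] by delta changes det by delta * cofactor(1,1).
Cofactor C_11 = (-1)^(1+1) * minor(1,1) = 1
Entry delta = -2 - 1 = -3
Det delta = -3 * 1 = -3
New det = 1 + -3 = -2

Answer: -2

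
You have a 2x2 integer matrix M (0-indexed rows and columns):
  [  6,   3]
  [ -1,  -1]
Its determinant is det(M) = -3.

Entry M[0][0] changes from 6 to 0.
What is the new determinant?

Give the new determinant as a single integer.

Answer: 3

Derivation:
det is linear in row 0: changing M[0][0] by delta changes det by delta * cofactor(0,0).
Cofactor C_00 = (-1)^(0+0) * minor(0,0) = -1
Entry delta = 0 - 6 = -6
Det delta = -6 * -1 = 6
New det = -3 + 6 = 3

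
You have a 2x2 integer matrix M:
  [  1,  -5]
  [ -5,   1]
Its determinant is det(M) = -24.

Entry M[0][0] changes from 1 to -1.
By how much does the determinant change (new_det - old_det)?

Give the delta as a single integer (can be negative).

Cofactor C_00 = 1
Entry delta = -1 - 1 = -2
Det delta = entry_delta * cofactor = -2 * 1 = -2

Answer: -2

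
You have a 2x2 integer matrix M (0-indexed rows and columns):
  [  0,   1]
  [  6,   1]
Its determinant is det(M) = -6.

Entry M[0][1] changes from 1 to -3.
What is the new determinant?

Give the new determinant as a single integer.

Answer: 18

Derivation:
det is linear in row 0: changing M[0][1] by delta changes det by delta * cofactor(0,1).
Cofactor C_01 = (-1)^(0+1) * minor(0,1) = -6
Entry delta = -3 - 1 = -4
Det delta = -4 * -6 = 24
New det = -6 + 24 = 18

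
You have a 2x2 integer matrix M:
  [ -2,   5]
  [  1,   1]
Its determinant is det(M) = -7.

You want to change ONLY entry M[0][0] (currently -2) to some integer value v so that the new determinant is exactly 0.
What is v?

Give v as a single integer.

Answer: 5

Derivation:
det is linear in entry M[0][0]: det = old_det + (v - -2) * C_00
Cofactor C_00 = 1
Want det = 0: -7 + (v - -2) * 1 = 0
  (v - -2) = 7 / 1 = 7
  v = -2 + (7) = 5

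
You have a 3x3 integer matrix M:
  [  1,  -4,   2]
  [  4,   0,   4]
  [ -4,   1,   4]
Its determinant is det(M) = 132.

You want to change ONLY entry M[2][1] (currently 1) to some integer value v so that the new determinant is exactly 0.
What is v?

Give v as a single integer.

det is linear in entry M[2][1]: det = old_det + (v - 1) * C_21
Cofactor C_21 = 4
Want det = 0: 132 + (v - 1) * 4 = 0
  (v - 1) = -132 / 4 = -33
  v = 1 + (-33) = -32

Answer: -32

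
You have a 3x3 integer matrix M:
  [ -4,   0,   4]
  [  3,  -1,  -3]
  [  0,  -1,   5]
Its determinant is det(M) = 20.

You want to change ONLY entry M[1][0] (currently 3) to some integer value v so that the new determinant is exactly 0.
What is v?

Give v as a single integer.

Answer: 8

Derivation:
det is linear in entry M[1][0]: det = old_det + (v - 3) * C_10
Cofactor C_10 = -4
Want det = 0: 20 + (v - 3) * -4 = 0
  (v - 3) = -20 / -4 = 5
  v = 3 + (5) = 8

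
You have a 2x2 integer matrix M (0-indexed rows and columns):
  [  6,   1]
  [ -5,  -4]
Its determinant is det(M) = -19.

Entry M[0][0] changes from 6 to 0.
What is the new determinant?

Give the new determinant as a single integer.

Answer: 5

Derivation:
det is linear in row 0: changing M[0][0] by delta changes det by delta * cofactor(0,0).
Cofactor C_00 = (-1)^(0+0) * minor(0,0) = -4
Entry delta = 0 - 6 = -6
Det delta = -6 * -4 = 24
New det = -19 + 24 = 5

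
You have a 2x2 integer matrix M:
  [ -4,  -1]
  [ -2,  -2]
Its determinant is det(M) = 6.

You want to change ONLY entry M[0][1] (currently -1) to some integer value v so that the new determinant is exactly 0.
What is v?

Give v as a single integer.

Answer: -4

Derivation:
det is linear in entry M[0][1]: det = old_det + (v - -1) * C_01
Cofactor C_01 = 2
Want det = 0: 6 + (v - -1) * 2 = 0
  (v - -1) = -6 / 2 = -3
  v = -1 + (-3) = -4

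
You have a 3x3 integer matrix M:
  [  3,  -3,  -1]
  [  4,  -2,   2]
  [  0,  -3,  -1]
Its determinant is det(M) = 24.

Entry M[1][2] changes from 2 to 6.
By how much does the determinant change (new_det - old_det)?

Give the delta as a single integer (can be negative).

Answer: 36

Derivation:
Cofactor C_12 = 9
Entry delta = 6 - 2 = 4
Det delta = entry_delta * cofactor = 4 * 9 = 36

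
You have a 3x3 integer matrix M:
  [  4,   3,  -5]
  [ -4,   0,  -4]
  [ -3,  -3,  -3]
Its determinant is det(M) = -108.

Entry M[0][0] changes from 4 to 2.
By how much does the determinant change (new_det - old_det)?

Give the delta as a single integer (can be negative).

Cofactor C_00 = -12
Entry delta = 2 - 4 = -2
Det delta = entry_delta * cofactor = -2 * -12 = 24

Answer: 24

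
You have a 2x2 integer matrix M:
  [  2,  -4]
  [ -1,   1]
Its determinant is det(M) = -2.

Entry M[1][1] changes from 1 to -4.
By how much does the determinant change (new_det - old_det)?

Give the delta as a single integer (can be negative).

Cofactor C_11 = 2
Entry delta = -4 - 1 = -5
Det delta = entry_delta * cofactor = -5 * 2 = -10

Answer: -10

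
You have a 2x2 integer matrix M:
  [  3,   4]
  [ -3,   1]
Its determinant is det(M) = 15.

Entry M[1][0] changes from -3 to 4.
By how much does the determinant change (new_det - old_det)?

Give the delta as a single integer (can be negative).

Answer: -28

Derivation:
Cofactor C_10 = -4
Entry delta = 4 - -3 = 7
Det delta = entry_delta * cofactor = 7 * -4 = -28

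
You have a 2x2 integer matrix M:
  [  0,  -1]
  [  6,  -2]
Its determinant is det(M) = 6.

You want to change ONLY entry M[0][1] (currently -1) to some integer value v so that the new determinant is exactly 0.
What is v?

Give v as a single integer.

Answer: 0

Derivation:
det is linear in entry M[0][1]: det = old_det + (v - -1) * C_01
Cofactor C_01 = -6
Want det = 0: 6 + (v - -1) * -6 = 0
  (v - -1) = -6 / -6 = 1
  v = -1 + (1) = 0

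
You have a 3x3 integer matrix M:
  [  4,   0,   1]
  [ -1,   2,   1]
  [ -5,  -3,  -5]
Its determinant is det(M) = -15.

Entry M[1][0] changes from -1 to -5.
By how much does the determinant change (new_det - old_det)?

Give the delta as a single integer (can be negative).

Cofactor C_10 = -3
Entry delta = -5 - -1 = -4
Det delta = entry_delta * cofactor = -4 * -3 = 12

Answer: 12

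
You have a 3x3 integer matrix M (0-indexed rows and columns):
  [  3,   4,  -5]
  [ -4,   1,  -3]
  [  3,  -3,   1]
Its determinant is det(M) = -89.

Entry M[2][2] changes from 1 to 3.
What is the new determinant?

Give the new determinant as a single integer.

det is linear in row 2: changing M[2][2] by delta changes det by delta * cofactor(2,2).
Cofactor C_22 = (-1)^(2+2) * minor(2,2) = 19
Entry delta = 3 - 1 = 2
Det delta = 2 * 19 = 38
New det = -89 + 38 = -51

Answer: -51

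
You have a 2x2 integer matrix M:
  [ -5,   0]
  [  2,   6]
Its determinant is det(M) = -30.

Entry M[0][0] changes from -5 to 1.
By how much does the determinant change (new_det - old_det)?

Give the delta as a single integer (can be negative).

Cofactor C_00 = 6
Entry delta = 1 - -5 = 6
Det delta = entry_delta * cofactor = 6 * 6 = 36

Answer: 36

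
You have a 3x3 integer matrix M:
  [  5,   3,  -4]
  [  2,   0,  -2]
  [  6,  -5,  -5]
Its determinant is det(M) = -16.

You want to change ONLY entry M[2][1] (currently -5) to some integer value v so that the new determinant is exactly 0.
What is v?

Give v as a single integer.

det is linear in entry M[2][1]: det = old_det + (v - -5) * C_21
Cofactor C_21 = 2
Want det = 0: -16 + (v - -5) * 2 = 0
  (v - -5) = 16 / 2 = 8
  v = -5 + (8) = 3

Answer: 3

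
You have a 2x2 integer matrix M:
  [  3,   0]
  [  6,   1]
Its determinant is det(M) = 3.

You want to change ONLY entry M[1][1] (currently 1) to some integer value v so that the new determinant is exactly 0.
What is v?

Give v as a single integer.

Answer: 0

Derivation:
det is linear in entry M[1][1]: det = old_det + (v - 1) * C_11
Cofactor C_11 = 3
Want det = 0: 3 + (v - 1) * 3 = 0
  (v - 1) = -3 / 3 = -1
  v = 1 + (-1) = 0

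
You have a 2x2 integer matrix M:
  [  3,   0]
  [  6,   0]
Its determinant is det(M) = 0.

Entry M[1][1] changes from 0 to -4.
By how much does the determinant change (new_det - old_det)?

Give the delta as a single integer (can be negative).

Cofactor C_11 = 3
Entry delta = -4 - 0 = -4
Det delta = entry_delta * cofactor = -4 * 3 = -12

Answer: -12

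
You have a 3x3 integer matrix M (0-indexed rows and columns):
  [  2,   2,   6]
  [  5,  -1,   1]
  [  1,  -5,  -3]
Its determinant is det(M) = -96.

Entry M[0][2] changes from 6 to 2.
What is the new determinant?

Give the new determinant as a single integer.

Answer: 0

Derivation:
det is linear in row 0: changing M[0][2] by delta changes det by delta * cofactor(0,2).
Cofactor C_02 = (-1)^(0+2) * minor(0,2) = -24
Entry delta = 2 - 6 = -4
Det delta = -4 * -24 = 96
New det = -96 + 96 = 0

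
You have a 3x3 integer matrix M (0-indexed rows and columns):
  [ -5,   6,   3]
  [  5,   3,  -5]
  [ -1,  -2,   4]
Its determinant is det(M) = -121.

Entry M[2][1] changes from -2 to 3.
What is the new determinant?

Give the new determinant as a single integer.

det is linear in row 2: changing M[2][1] by delta changes det by delta * cofactor(2,1).
Cofactor C_21 = (-1)^(2+1) * minor(2,1) = -10
Entry delta = 3 - -2 = 5
Det delta = 5 * -10 = -50
New det = -121 + -50 = -171

Answer: -171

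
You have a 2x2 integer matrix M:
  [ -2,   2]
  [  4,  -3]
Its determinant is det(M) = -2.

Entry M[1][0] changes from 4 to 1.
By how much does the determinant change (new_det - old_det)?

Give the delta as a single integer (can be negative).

Cofactor C_10 = -2
Entry delta = 1 - 4 = -3
Det delta = entry_delta * cofactor = -3 * -2 = 6

Answer: 6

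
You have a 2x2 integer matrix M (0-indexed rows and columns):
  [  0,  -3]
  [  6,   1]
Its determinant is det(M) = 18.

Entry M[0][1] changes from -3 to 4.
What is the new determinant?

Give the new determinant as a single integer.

det is linear in row 0: changing M[0][1] by delta changes det by delta * cofactor(0,1).
Cofactor C_01 = (-1)^(0+1) * minor(0,1) = -6
Entry delta = 4 - -3 = 7
Det delta = 7 * -6 = -42
New det = 18 + -42 = -24

Answer: -24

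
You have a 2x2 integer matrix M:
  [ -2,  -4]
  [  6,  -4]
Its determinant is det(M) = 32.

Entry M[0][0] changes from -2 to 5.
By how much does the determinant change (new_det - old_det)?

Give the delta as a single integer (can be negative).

Cofactor C_00 = -4
Entry delta = 5 - -2 = 7
Det delta = entry_delta * cofactor = 7 * -4 = -28

Answer: -28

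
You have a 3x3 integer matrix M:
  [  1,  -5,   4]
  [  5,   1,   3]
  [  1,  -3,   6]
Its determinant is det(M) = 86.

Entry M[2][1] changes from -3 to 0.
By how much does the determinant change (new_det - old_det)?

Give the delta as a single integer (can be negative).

Answer: 51

Derivation:
Cofactor C_21 = 17
Entry delta = 0 - -3 = 3
Det delta = entry_delta * cofactor = 3 * 17 = 51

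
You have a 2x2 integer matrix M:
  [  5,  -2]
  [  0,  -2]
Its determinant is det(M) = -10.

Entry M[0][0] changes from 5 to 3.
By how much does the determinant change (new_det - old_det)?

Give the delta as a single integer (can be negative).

Answer: 4

Derivation:
Cofactor C_00 = -2
Entry delta = 3 - 5 = -2
Det delta = entry_delta * cofactor = -2 * -2 = 4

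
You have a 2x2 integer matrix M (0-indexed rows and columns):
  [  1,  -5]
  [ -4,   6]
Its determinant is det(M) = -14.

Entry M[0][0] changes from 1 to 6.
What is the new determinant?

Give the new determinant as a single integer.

det is linear in row 0: changing M[0][0] by delta changes det by delta * cofactor(0,0).
Cofactor C_00 = (-1)^(0+0) * minor(0,0) = 6
Entry delta = 6 - 1 = 5
Det delta = 5 * 6 = 30
New det = -14 + 30 = 16

Answer: 16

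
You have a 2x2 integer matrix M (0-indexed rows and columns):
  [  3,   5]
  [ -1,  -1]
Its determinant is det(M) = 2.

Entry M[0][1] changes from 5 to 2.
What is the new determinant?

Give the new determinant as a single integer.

Answer: -1

Derivation:
det is linear in row 0: changing M[0][1] by delta changes det by delta * cofactor(0,1).
Cofactor C_01 = (-1)^(0+1) * minor(0,1) = 1
Entry delta = 2 - 5 = -3
Det delta = -3 * 1 = -3
New det = 2 + -3 = -1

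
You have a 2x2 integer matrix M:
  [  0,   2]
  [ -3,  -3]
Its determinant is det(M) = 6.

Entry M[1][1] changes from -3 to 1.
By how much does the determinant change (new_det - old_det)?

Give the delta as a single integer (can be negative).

Cofactor C_11 = 0
Entry delta = 1 - -3 = 4
Det delta = entry_delta * cofactor = 4 * 0 = 0

Answer: 0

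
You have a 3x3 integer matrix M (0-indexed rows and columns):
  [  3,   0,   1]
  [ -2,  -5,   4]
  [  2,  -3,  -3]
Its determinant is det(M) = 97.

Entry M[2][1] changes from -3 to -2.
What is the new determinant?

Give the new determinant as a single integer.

det is linear in row 2: changing M[2][1] by delta changes det by delta * cofactor(2,1).
Cofactor C_21 = (-1)^(2+1) * minor(2,1) = -14
Entry delta = -2 - -3 = 1
Det delta = 1 * -14 = -14
New det = 97 + -14 = 83

Answer: 83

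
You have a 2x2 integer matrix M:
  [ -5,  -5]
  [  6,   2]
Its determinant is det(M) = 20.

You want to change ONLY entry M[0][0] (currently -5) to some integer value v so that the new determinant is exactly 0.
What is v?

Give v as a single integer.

det is linear in entry M[0][0]: det = old_det + (v - -5) * C_00
Cofactor C_00 = 2
Want det = 0: 20 + (v - -5) * 2 = 0
  (v - -5) = -20 / 2 = -10
  v = -5 + (-10) = -15

Answer: -15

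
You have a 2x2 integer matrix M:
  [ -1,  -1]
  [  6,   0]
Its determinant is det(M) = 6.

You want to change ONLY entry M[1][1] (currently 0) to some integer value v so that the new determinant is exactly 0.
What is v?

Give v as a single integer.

Answer: 6

Derivation:
det is linear in entry M[1][1]: det = old_det + (v - 0) * C_11
Cofactor C_11 = -1
Want det = 0: 6 + (v - 0) * -1 = 0
  (v - 0) = -6 / -1 = 6
  v = 0 + (6) = 6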